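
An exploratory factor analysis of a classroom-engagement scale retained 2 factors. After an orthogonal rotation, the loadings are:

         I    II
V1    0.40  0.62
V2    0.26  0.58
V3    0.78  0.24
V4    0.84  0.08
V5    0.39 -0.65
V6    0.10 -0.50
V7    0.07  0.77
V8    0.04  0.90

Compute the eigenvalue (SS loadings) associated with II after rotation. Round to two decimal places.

SS loadings for II = 0.62² + 0.58² + 0.24² + 0.08² + (-0.65)² + (-0.50)² + 0.77² + 0.90² = 0.3844 + 0.3364 + 0.0576 + 0.0064 + 0.4225 + 0.2500 + 0.5929 + 0.8100 = 2.8602

2.86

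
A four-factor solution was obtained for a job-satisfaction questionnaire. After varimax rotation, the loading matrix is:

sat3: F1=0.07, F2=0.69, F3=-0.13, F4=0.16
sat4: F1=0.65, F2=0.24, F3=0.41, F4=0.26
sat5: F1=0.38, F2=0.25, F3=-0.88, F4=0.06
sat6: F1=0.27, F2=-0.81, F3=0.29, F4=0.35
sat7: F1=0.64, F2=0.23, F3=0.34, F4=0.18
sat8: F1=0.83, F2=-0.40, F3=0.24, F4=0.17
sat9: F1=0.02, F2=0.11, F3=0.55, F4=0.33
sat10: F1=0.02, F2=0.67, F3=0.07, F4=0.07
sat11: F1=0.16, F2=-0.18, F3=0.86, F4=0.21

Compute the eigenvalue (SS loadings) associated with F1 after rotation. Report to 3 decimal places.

1.770

SS loadings for F1 = 0.07² + 0.65² + 0.38² + 0.27² + 0.64² + 0.83² + 0.02² + 0.02² + 0.16² = 0.0049 + 0.4225 + 0.1444 + 0.0729 + 0.4096 + 0.6889 + 0.0004 + 0.0004 + 0.0256 = 1.7696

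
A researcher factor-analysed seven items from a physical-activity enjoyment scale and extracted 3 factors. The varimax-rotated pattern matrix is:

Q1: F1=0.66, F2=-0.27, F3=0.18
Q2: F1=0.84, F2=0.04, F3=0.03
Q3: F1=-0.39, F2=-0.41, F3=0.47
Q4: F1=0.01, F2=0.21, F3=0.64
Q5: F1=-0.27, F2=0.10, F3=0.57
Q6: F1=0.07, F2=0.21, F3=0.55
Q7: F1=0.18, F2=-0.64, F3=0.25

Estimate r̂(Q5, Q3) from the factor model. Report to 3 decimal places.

r̂ = Σ λ_i·λ_j across factors = (-0.27)(-0.39) + (0.10)(-0.41) + (0.57)(0.47)
  = +0.1053 -0.0410 +0.2679 = 0.3322

0.332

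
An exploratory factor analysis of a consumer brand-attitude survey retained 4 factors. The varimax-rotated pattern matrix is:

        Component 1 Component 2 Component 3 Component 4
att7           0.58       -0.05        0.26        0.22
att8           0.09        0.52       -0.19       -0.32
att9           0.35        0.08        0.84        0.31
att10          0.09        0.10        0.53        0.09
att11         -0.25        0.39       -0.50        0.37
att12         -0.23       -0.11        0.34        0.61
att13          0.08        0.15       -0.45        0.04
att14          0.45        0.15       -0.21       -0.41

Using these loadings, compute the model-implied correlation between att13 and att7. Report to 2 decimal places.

r̂ = Σ λ_i·λ_j across factors = (0.08)(0.58) + (0.15)(-0.05) + (-0.45)(0.26) + (0.04)(0.22)
  = +0.0464 -0.0075 -0.1170 +0.0088 = -0.0693

-0.07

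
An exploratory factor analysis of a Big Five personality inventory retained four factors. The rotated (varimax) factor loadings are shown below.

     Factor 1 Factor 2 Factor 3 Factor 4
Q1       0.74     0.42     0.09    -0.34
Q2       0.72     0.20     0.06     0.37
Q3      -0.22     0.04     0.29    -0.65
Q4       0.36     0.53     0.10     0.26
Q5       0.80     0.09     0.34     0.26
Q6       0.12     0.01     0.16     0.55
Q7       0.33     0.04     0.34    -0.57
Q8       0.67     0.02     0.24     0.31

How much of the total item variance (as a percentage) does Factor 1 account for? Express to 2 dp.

SS loadings for Factor 1 = 0.74² + 0.72² + (-0.22)² + 0.36² + 0.80² + 0.12² + 0.33² + 0.67² = 2.4562
With 8 standardized items, total variance = 8. Proportion = 2.4562/8 = 0.3070 → 30.70%.

30.70%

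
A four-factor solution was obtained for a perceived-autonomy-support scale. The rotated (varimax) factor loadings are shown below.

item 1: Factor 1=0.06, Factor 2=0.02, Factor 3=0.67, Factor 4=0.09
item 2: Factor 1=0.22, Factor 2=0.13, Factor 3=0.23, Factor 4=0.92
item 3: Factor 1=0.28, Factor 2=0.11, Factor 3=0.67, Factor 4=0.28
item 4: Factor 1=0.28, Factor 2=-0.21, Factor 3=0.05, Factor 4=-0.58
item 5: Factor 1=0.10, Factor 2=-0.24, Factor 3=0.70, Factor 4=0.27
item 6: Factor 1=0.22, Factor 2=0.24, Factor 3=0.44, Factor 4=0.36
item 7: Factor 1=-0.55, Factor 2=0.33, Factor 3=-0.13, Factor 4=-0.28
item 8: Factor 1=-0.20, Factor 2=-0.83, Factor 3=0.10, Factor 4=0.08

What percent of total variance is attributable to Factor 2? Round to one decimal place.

12.3%

SS loadings for Factor 2 = 0.02² + 0.13² + 0.11² + (-0.21)² + (-0.24)² + 0.24² + 0.33² + (-0.83)² = 0.9865
With 8 standardized items, total variance = 8. Proportion = 0.9865/8 = 0.1233 → 12.33%.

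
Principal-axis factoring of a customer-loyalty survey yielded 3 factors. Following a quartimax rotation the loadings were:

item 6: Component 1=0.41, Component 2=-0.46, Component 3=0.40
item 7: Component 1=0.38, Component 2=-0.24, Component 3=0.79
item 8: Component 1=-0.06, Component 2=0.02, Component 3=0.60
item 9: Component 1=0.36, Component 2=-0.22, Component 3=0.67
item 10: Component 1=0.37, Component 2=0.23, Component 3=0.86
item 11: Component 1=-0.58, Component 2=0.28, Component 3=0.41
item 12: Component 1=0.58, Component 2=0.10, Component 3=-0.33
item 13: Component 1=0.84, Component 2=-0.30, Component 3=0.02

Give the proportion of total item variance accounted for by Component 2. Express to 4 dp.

SS loadings for Component 2 = (-0.46)² + (-0.24)² + 0.02² + (-0.22)² + 0.23² + 0.28² + 0.10² + (-0.30)² = 0.5493
Proportion of variance = 0.5493 / 8 = 0.0687.

0.0687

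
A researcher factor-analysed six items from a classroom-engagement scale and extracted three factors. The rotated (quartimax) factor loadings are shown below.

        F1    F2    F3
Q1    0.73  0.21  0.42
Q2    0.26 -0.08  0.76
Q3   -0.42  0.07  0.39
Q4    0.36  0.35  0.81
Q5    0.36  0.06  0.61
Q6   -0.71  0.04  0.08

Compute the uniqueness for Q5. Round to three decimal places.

0.495

h² = 0.36² + 0.06² + 0.61² = 0.1296 + 0.0036 + 0.3721 = 0.5053
Uniqueness u² = 1 − h² = 1 − 0.5053 = 0.4947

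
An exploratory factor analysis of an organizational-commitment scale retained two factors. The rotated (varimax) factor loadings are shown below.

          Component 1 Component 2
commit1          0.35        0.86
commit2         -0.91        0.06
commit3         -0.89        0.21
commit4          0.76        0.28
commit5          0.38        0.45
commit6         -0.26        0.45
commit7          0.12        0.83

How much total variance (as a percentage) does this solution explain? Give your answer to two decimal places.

Communalities: 0.8621, 0.8317, 0.8362, 0.6560, 0.3469, 0.2701, 0.7033; Σh² = 4.5063.
Total variance with 7 standardized items is 7, so the solution explains 4.5063/7 = 0.6438 = 64.38%.

64.38%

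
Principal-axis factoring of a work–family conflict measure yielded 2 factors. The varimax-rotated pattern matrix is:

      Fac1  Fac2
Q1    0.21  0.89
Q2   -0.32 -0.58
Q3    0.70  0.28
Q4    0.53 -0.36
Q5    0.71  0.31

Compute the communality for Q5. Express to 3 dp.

0.600

h² = 0.71² + 0.31² = 0.5041 + 0.0961 = 0.6002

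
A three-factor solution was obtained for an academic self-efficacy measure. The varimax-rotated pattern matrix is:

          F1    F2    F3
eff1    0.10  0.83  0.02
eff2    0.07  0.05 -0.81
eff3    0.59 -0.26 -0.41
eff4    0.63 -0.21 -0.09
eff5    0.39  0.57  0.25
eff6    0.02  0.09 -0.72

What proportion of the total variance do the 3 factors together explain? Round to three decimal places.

SS loadings by factor: 0.9124, 1.1361, 1.4136; total = 3.4621.
Total variance with 6 standardized items is 6, so the solution explains 3.4621/6 = 0.5770.

0.577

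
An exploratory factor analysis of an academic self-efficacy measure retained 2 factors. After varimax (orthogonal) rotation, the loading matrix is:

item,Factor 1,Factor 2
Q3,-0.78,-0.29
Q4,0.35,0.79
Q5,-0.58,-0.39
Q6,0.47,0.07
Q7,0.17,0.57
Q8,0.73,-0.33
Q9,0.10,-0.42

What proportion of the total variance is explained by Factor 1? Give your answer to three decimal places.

SS loadings for Factor 1 = (-0.78)² + 0.35² + (-0.58)² + 0.47² + 0.17² + 0.73² + 0.10² = 1.8600
Proportion of variance = 1.8600 / 7 = 0.2657.

0.266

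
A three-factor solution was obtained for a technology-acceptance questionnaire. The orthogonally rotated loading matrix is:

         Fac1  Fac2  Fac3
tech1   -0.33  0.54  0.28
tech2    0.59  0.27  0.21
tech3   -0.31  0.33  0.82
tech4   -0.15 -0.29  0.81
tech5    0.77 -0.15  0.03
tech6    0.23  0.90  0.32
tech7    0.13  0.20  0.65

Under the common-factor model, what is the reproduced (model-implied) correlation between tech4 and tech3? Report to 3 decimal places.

0.615

r̂ = Σ λ_i·λ_j across factors = (-0.15)(-0.31) + (-0.29)(0.33) + (0.81)(0.82)
  = +0.0465 -0.0957 +0.6642 = 0.6150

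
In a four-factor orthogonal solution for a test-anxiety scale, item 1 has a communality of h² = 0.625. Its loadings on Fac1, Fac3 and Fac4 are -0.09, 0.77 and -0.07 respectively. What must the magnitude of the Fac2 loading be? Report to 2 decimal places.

0.14

Under orthogonal rotation h² = Σλ², so λ_Fac2² = h² − (0.6059) = 0.625 − 0.6059 = 0.0191.
|λ| = √0.0191 = 0.1382.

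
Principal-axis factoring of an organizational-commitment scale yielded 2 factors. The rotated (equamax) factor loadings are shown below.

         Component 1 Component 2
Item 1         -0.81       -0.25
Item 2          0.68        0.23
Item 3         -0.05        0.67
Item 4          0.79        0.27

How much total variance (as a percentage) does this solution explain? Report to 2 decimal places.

59.56%

Communalities: 0.7186, 0.5153, 0.4514, 0.6970; Σh² = 2.3823.
Total variance with 4 standardized items is 4, so the solution explains 2.3823/4 = 0.5956 = 59.56%.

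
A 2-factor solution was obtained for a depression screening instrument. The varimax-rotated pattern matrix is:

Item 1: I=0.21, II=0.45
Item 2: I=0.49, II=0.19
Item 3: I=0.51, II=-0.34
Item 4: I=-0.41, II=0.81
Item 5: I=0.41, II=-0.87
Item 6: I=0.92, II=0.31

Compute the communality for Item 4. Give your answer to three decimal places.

h² = (-0.41)² + 0.81² = 0.1681 + 0.6561 = 0.8242

0.824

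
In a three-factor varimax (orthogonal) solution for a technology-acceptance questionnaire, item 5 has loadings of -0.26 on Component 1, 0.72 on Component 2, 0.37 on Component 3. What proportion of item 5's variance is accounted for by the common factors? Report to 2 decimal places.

0.72

h² = (-0.26)² + 0.72² + 0.37² = 0.0676 + 0.5184 + 0.1369 = 0.7229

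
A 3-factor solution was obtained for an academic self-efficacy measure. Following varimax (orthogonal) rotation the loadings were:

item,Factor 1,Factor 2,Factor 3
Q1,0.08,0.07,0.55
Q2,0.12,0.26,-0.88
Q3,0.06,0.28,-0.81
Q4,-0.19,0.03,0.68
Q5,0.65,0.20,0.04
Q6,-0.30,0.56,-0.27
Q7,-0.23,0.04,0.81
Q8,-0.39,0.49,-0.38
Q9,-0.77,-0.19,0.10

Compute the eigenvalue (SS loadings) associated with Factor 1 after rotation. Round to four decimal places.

1.3709

SS loadings for Factor 1 = 0.08² + 0.12² + 0.06² + (-0.19)² + 0.65² + (-0.30)² + (-0.23)² + (-0.39)² + (-0.77)² = 0.0064 + 0.0144 + 0.0036 + 0.0361 + 0.4225 + 0.0900 + 0.0529 + 0.1521 + 0.5929 = 1.3709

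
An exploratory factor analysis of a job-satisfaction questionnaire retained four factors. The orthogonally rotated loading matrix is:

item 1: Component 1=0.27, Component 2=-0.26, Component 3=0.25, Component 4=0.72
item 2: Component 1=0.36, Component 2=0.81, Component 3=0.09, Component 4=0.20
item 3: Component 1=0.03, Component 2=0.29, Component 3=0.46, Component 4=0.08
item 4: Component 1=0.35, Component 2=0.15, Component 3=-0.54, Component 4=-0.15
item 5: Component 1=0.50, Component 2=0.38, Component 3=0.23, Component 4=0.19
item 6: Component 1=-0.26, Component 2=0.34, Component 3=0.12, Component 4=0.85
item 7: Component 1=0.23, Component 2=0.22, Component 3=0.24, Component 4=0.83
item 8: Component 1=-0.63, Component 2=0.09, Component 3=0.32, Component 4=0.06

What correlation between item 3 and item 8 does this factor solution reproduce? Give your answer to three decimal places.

0.159

r̂ = Σ λ_i·λ_j across factors = (0.03)(-0.63) + (0.29)(0.09) + (0.46)(0.32) + (0.08)(0.06)
  = -0.0189 +0.0261 +0.1472 +0.0048 = 0.1592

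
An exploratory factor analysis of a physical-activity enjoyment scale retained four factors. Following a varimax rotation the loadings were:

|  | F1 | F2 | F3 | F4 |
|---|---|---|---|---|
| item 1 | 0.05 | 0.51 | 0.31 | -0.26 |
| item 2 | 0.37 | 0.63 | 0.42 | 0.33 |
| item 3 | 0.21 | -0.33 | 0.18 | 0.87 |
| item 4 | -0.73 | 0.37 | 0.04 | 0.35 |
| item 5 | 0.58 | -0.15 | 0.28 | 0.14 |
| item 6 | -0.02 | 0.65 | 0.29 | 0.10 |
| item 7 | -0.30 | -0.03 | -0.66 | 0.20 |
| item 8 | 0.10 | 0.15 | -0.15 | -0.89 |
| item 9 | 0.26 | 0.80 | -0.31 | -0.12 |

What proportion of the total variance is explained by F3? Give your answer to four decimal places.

0.1137

SS loadings for F3 = 0.31² + 0.42² + 0.18² + 0.04² + 0.28² + 0.29² + (-0.66)² + (-0.15)² + (-0.31)² = 1.0232
Proportion of variance = 1.0232 / 9 = 0.1137.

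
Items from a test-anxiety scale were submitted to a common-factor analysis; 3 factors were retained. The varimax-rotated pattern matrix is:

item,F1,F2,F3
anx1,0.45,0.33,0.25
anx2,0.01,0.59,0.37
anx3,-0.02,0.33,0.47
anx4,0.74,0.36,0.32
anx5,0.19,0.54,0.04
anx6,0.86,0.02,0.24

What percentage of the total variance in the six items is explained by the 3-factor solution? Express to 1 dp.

51.6%

SS loadings by factor: 1.5263, 0.9875, 0.5819; total = 3.0957.
Total variance with 6 standardized items is 6, so the solution explains 3.0957/6 = 0.5160 = 51.59%.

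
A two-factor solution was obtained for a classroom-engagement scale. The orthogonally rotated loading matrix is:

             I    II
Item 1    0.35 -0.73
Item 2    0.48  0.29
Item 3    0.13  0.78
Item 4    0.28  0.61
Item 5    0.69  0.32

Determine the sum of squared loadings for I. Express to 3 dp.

0.924

SS loadings for I = 0.35² + 0.48² + 0.13² + 0.28² + 0.69² = 0.1225 + 0.2304 + 0.0169 + 0.0784 + 0.4761 = 0.9243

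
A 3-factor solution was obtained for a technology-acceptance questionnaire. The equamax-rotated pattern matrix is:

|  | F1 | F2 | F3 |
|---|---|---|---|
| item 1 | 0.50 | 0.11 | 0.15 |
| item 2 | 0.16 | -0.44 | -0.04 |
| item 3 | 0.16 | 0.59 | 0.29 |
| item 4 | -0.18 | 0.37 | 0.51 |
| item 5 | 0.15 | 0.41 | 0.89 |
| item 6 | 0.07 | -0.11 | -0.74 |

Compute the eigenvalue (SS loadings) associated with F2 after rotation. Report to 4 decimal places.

0.8709

SS loadings for F2 = 0.11² + (-0.44)² + 0.59² + 0.37² + 0.41² + (-0.11)² = 0.0121 + 0.1936 + 0.3481 + 0.1369 + 0.1681 + 0.0121 = 0.8709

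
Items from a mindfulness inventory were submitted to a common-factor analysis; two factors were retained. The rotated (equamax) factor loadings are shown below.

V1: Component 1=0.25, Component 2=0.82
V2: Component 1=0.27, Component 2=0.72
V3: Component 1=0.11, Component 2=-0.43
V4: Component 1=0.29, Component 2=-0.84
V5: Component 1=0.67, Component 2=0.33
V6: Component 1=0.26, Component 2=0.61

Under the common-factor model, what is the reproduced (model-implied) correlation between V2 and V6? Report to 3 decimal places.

r̂ = Σ λ_i·λ_j across factors = (0.27)(0.26) + (0.72)(0.61)
  = +0.0702 +0.4392 = 0.5094

0.509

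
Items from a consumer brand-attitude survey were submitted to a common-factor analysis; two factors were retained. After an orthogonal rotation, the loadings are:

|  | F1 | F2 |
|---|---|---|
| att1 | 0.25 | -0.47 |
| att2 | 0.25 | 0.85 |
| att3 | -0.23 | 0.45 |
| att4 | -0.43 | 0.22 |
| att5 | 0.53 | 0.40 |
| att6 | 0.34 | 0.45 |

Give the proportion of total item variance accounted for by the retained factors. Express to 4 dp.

SS loadings by factor: 0.7593, 1.5568; total = 2.3161.
Total variance with 6 standardized items is 6, so the solution explains 2.3161/6 = 0.3860.

0.3860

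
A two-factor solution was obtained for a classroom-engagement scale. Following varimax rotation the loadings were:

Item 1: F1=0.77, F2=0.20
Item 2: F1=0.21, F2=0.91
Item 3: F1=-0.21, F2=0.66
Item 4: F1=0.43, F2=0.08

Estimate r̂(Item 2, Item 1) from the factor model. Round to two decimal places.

0.34

r̂ = Σ λ_i·λ_j across factors = (0.21)(0.77) + (0.91)(0.20)
  = +0.1617 +0.1820 = 0.3437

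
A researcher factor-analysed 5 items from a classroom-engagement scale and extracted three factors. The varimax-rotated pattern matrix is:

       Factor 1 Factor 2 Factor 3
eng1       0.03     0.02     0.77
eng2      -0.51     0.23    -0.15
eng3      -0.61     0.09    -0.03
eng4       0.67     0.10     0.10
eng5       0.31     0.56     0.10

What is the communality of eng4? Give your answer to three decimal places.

0.469

h² = 0.67² + 0.10² + 0.10² = 0.4489 + 0.0100 + 0.0100 = 0.4689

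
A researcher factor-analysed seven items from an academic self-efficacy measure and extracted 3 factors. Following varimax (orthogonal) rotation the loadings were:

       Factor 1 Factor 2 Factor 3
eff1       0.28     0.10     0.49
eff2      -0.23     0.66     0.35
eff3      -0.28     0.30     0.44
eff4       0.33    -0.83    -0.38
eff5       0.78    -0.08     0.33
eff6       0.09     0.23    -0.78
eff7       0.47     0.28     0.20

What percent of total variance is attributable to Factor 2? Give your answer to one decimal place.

19.5%

SS loadings for Factor 2 = 0.10² + 0.66² + 0.30² + (-0.83)² + (-0.08)² + 0.23² + 0.28² = 1.3622
With 7 standardized items, total variance = 7. Proportion = 1.3622/7 = 0.1946 → 19.46%.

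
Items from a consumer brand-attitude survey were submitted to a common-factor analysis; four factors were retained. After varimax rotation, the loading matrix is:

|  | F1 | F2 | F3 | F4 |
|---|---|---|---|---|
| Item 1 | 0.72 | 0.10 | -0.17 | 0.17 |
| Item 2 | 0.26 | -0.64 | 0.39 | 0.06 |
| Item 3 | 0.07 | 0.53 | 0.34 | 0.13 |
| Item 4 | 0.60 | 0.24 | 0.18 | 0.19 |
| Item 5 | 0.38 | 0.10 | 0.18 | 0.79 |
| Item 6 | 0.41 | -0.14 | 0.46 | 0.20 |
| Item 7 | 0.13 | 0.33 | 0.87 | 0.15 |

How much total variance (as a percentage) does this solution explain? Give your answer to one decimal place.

61.1%

SS loadings by factor: 1.2803, 0.8966, 1.3299, 0.7721; total = 4.2789.
Total variance with 7 standardized items is 7, so the solution explains 4.2789/7 = 0.6113 = 61.13%.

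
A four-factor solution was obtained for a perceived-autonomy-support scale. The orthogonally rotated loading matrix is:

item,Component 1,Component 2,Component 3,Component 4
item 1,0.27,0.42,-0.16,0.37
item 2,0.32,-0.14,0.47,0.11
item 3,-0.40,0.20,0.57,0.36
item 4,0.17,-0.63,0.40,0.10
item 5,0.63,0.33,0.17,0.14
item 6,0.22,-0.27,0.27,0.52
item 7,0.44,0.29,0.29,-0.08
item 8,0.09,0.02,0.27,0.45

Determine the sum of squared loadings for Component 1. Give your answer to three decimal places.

1.011

SS loadings for Component 1 = 0.27² + 0.32² + (-0.40)² + 0.17² + 0.63² + 0.22² + 0.44² + 0.09² = 0.0729 + 0.1024 + 0.1600 + 0.0289 + 0.3969 + 0.0484 + 0.1936 + 0.0081 = 1.0112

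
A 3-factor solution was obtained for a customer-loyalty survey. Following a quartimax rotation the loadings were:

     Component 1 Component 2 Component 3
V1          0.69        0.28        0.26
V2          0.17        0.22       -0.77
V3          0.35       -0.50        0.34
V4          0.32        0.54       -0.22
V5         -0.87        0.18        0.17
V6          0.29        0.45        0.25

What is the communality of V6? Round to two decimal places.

0.35

h² = 0.29² + 0.45² + 0.25² = 0.0841 + 0.2025 + 0.0625 = 0.3491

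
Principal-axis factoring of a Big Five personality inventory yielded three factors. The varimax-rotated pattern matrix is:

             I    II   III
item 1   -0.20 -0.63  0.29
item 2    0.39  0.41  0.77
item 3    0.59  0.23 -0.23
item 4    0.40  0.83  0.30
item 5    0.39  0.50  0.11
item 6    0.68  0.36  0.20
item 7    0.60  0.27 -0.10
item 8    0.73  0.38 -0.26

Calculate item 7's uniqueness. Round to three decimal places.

h² = 0.60² + 0.27² + (-0.10)² = 0.3600 + 0.0729 + 0.0100 = 0.4429
Uniqueness u² = 1 − h² = 1 − 0.4429 = 0.5571

0.557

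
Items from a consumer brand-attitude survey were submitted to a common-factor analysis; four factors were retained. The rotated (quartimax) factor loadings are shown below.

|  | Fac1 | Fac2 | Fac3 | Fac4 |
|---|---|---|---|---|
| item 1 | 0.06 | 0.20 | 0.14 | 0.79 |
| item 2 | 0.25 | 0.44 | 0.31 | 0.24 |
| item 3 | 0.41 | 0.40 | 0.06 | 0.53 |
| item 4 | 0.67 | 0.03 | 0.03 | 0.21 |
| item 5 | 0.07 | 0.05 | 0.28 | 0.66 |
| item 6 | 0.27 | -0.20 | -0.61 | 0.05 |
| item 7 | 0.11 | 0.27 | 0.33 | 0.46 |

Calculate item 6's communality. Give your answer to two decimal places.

0.49

h² = 0.27² + (-0.20)² + (-0.61)² + 0.05² = 0.0729 + 0.0400 + 0.3721 + 0.0025 = 0.4875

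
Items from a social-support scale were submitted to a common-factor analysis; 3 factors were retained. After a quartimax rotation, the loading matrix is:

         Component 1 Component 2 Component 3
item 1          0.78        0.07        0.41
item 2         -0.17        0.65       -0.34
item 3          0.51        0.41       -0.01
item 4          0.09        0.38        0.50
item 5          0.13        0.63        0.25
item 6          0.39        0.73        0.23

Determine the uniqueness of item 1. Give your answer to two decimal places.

h² = 0.78² + 0.07² + 0.41² = 0.6084 + 0.0049 + 0.1681 = 0.7814
Uniqueness u² = 1 − h² = 1 − 0.7814 = 0.2186

0.22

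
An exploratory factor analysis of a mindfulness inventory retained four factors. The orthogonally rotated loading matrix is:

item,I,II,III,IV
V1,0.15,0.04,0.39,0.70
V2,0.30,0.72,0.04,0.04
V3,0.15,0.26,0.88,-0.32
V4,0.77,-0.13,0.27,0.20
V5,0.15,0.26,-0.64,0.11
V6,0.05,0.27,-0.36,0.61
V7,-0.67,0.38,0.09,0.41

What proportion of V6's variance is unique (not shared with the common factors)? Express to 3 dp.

h² = 0.05² + 0.27² + (-0.36)² + 0.61² = 0.0025 + 0.0729 + 0.1296 + 0.3721 = 0.5771
Uniqueness u² = 1 − h² = 1 − 0.5771 = 0.4229

0.423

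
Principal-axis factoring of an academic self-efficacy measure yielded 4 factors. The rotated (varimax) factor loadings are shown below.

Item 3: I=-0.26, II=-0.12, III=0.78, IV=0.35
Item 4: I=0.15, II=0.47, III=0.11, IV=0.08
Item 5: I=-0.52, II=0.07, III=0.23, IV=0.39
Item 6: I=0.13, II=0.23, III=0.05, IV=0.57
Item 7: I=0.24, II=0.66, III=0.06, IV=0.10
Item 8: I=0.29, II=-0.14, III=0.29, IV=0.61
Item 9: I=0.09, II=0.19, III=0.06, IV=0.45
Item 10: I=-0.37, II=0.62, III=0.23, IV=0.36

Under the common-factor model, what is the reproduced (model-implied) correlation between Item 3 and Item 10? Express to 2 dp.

r̂ = Σ λ_i·λ_j across factors = (-0.26)(-0.37) + (-0.12)(0.62) + (0.78)(0.23) + (0.35)(0.36)
  = +0.0962 -0.0744 +0.1794 +0.1260 = 0.3272

0.33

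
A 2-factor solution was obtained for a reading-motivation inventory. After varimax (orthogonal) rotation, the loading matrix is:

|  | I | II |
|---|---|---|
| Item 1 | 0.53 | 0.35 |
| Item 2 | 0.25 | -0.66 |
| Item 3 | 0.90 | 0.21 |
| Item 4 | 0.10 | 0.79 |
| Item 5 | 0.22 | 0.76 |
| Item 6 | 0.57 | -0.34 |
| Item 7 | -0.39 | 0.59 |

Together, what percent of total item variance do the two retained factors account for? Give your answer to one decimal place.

Communalities: 0.4034, 0.4981, 0.8541, 0.6341, 0.6260, 0.4405, 0.5002; Σh² = 3.9564.
Total variance with 7 standardized items is 7, so the solution explains 3.9564/7 = 0.5652 = 56.52%.

56.5%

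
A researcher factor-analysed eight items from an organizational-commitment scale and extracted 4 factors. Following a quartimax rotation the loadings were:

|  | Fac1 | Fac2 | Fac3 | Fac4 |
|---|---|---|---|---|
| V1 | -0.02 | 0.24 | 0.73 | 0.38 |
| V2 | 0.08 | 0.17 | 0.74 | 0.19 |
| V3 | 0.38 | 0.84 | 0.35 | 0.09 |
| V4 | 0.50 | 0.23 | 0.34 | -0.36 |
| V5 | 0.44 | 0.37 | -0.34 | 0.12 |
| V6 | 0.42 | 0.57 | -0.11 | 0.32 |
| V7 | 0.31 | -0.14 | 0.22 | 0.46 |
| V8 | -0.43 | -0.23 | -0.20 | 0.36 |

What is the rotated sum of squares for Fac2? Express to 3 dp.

SS loadings for Fac2 = 0.24² + 0.17² + 0.84² + 0.23² + 0.37² + 0.57² + (-0.14)² + (-0.23)² = 0.0576 + 0.0289 + 0.7056 + 0.0529 + 0.1369 + 0.3249 + 0.0196 + 0.0529 = 1.3793

1.379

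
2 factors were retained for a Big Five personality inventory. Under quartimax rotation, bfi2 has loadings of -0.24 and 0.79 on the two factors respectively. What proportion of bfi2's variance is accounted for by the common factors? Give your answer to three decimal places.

h² = (-0.24)² + 0.79² = 0.0576 + 0.6241 = 0.6817

0.682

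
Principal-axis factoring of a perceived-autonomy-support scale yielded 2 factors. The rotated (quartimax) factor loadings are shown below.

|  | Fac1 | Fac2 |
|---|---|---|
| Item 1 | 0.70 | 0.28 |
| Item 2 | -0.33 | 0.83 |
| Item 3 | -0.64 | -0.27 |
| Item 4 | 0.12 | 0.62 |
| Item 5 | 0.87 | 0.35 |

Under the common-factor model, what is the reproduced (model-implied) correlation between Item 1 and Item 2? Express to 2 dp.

0.00

r̂ = Σ λ_i·λ_j across factors = (0.70)(-0.33) + (0.28)(0.83)
  = -0.2310 +0.2324 = 0.0014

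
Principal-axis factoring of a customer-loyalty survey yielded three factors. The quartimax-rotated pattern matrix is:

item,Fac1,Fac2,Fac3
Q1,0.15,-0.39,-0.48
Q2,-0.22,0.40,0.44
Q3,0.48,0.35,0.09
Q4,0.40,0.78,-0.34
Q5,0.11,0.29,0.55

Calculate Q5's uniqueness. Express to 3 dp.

h² = 0.11² + 0.29² + 0.55² = 0.0121 + 0.0841 + 0.3025 = 0.3987
Uniqueness u² = 1 − h² = 1 − 0.3987 = 0.6013

0.601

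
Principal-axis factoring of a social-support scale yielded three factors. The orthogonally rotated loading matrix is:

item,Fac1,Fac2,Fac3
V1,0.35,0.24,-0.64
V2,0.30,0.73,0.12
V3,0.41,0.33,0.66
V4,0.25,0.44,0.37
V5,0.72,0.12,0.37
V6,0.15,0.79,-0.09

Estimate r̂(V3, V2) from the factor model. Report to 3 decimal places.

r̂ = Σ λ_i·λ_j across factors = (0.41)(0.30) + (0.33)(0.73) + (0.66)(0.12)
  = +0.1230 +0.2409 +0.0792 = 0.4431

0.443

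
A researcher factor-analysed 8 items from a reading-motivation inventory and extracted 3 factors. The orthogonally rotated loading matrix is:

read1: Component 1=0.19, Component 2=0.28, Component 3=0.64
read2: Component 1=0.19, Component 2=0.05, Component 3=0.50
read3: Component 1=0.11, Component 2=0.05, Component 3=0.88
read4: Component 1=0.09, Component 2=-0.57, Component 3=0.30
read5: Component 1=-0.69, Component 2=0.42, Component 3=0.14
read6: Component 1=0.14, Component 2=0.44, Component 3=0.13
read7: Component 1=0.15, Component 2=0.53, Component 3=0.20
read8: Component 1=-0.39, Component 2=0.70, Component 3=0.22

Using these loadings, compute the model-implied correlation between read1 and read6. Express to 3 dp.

r̂ = Σ λ_i·λ_j across factors = (0.19)(0.14) + (0.28)(0.44) + (0.64)(0.13)
  = +0.0266 +0.1232 +0.0832 = 0.2330

0.233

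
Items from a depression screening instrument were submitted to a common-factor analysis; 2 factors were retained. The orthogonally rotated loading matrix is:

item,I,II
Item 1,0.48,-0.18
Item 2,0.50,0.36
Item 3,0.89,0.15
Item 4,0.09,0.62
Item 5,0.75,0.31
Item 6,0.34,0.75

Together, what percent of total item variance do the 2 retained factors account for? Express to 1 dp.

Communalities: 0.2628, 0.3796, 0.8146, 0.3925, 0.6586, 0.6781; Σh² = 3.1862.
Total variance with 6 standardized items is 6, so the solution explains 3.1862/6 = 0.5310 = 53.10%.

53.1%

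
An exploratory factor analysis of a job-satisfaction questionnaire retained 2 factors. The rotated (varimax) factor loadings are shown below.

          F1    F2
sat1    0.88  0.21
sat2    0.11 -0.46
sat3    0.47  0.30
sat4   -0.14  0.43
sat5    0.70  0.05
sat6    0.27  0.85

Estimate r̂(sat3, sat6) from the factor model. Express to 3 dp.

0.382

r̂ = Σ λ_i·λ_j across factors = (0.47)(0.27) + (0.30)(0.85)
  = +0.1269 +0.2550 = 0.3819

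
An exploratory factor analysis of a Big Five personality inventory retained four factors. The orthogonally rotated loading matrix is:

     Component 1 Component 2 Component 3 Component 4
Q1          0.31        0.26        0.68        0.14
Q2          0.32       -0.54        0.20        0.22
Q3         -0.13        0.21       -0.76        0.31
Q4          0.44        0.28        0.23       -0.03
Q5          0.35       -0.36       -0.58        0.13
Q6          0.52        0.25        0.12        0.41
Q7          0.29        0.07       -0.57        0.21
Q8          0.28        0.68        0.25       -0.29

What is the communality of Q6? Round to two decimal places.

h² = 0.52² + 0.25² + 0.12² + 0.41² = 0.2704 + 0.0625 + 0.0144 + 0.1681 = 0.5154

0.52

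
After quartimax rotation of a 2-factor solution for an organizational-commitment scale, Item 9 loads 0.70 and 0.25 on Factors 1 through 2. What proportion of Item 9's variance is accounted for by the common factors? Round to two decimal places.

0.55

h² = 0.70² + 0.25² = 0.4900 + 0.0625 = 0.5525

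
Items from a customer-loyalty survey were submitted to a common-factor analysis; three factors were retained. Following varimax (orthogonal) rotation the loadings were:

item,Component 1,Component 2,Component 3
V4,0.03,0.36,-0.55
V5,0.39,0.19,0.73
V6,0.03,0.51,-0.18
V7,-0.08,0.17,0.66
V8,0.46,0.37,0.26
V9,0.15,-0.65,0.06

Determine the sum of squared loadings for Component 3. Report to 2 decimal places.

SS loadings for Component 3 = (-0.55)² + 0.73² + (-0.18)² + 0.66² + 0.26² + 0.06² = 0.3025 + 0.5329 + 0.0324 + 0.4356 + 0.0676 + 0.0036 = 1.3746

1.37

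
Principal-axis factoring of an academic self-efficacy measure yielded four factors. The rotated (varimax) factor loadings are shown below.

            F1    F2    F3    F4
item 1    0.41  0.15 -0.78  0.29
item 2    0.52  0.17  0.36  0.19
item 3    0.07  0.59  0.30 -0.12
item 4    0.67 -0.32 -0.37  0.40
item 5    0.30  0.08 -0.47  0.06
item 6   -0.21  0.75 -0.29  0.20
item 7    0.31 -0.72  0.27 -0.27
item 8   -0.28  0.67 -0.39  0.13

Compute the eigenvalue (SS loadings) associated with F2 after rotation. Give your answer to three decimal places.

SS loadings for F2 = 0.15² + 0.17² + 0.59² + (-0.32)² + 0.08² + 0.75² + (-0.72)² + 0.67² = 0.0225 + 0.0289 + 0.3481 + 0.1024 + 0.0064 + 0.5625 + 0.5184 + 0.4489 = 2.0381

2.038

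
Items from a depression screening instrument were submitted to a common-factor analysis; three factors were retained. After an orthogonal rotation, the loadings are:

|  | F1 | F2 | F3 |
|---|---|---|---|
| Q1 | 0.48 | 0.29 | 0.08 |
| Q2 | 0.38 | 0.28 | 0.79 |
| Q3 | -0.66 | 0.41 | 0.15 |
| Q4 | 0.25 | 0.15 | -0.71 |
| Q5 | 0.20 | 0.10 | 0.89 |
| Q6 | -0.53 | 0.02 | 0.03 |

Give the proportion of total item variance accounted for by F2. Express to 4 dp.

0.0606

SS loadings for F2 = 0.29² + 0.28² + 0.41² + 0.15² + 0.10² + 0.02² = 0.3635
Proportion of variance = 0.3635 / 6 = 0.0606.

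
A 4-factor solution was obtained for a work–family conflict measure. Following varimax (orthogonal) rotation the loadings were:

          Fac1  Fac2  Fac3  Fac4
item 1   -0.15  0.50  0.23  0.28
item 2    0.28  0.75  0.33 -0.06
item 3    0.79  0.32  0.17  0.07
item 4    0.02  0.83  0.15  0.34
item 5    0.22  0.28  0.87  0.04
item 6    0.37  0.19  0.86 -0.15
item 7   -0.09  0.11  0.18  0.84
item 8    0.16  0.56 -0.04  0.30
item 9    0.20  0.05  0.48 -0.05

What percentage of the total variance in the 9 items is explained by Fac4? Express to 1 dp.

11.4%

SS loadings for Fac4 = 0.28² + (-0.06)² + 0.07² + 0.34² + 0.04² + (-0.15)² + 0.84² + 0.30² + (-0.05)² = 1.0247
With 9 standardized items, total variance = 9. Proportion = 1.0247/9 = 0.1139 → 11.39%.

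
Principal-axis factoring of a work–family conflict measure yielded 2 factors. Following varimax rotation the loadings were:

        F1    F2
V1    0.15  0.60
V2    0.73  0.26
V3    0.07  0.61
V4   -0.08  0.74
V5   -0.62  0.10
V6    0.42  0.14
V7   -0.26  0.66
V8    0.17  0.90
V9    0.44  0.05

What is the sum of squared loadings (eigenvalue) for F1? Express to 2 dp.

1.42

SS loadings for F1 = 0.15² + 0.73² + 0.07² + (-0.08)² + (-0.62)² + 0.42² + (-0.26)² + 0.17² + 0.44² = 0.0225 + 0.5329 + 0.0049 + 0.0064 + 0.3844 + 0.1764 + 0.0676 + 0.0289 + 0.1936 = 1.4176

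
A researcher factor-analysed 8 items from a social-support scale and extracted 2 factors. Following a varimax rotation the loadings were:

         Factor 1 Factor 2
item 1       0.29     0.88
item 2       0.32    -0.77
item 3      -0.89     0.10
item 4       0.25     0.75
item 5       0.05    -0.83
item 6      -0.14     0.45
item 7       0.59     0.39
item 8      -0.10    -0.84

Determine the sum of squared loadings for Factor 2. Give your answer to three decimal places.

SS loadings for Factor 2 = 0.88² + (-0.77)² + 0.10² + 0.75² + (-0.83)² + 0.45² + 0.39² + (-0.84)² = 0.7744 + 0.5929 + 0.0100 + 0.5625 + 0.6889 + 0.2025 + 0.1521 + 0.7056 = 3.6889

3.689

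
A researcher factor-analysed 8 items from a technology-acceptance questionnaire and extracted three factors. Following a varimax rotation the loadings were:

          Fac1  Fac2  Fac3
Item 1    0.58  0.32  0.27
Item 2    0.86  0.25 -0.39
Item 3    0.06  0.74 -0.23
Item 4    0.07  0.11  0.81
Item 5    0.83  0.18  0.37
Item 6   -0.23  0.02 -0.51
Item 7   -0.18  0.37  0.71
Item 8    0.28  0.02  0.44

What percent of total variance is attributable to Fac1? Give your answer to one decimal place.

SS loadings for Fac1 = 0.58² + 0.86² + 0.06² + 0.07² + 0.83² + (-0.23)² + (-0.18)² + 0.28² = 1.9371
With 8 standardized items, total variance = 8. Proportion = 1.9371/8 = 0.2421 → 24.21%.

24.2%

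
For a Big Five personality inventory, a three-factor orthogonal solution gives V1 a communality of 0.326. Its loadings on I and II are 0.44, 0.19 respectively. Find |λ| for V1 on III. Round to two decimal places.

Under orthogonal rotation h² = Σλ², so λ_III² = h² − (0.2297) = 0.326 − 0.2297 = 0.0963.
|λ| = √0.0963 = 0.3103.

0.31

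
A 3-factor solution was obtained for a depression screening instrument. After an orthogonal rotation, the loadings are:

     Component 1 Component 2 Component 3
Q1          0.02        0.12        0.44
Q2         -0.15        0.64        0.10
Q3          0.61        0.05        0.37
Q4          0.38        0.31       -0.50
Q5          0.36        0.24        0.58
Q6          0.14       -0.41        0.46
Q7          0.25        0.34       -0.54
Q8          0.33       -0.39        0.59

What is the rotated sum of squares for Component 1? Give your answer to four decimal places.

0.8600

SS loadings for Component 1 = 0.02² + (-0.15)² + 0.61² + 0.38² + 0.36² + 0.14² + 0.25² + 0.33² = 0.0004 + 0.0225 + 0.3721 + 0.1444 + 0.1296 + 0.0196 + 0.0625 + 0.1089 = 0.8600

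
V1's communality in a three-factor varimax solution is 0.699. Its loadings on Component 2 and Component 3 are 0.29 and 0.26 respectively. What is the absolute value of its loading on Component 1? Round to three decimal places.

0.740

Under orthogonal rotation h² = Σλ², so λ_Component 1² = h² − (0.1517) = 0.699 − 0.1517 = 0.5473.
|λ| = √0.5473 = 0.7398.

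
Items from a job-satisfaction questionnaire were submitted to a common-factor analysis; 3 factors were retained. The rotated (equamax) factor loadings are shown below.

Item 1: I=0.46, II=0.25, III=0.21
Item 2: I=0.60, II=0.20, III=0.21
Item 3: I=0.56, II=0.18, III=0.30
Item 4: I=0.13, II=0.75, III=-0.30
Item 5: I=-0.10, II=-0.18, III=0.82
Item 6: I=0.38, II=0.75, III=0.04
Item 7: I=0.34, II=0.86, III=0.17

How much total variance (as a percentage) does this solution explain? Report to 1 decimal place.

Communalities: 0.3182, 0.4441, 0.4360, 0.6694, 0.7148, 0.7085, 0.8841; Σh² = 4.1751.
Total variance with 7 standardized items is 7, so the solution explains 4.1751/7 = 0.5964 = 59.64%.

59.6%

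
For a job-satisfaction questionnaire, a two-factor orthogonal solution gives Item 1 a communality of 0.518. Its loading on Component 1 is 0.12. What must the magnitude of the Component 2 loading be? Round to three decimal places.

Under orthogonal rotation h² = Σλ², so λ_Component 2² = h² − (0.0144) = 0.518 − 0.0144 = 0.5036.
|λ| = √0.5036 = 0.7096.

0.710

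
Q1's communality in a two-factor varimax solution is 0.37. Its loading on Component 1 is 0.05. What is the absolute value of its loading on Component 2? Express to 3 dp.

0.606

Under orthogonal rotation h² = Σλ², so λ_Component 2² = h² − (0.0025) = 0.37 − 0.0025 = 0.3675.
|λ| = √0.3675 = 0.6062.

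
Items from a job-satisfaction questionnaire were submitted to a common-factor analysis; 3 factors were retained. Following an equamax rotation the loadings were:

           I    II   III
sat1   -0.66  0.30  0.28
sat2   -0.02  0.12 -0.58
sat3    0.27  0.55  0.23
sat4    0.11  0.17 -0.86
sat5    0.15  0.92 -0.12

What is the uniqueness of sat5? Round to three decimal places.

h² = 0.15² + 0.92² + (-0.12)² = 0.0225 + 0.8464 + 0.0144 = 0.8833
Uniqueness u² = 1 − h² = 1 − 0.8833 = 0.1167

0.117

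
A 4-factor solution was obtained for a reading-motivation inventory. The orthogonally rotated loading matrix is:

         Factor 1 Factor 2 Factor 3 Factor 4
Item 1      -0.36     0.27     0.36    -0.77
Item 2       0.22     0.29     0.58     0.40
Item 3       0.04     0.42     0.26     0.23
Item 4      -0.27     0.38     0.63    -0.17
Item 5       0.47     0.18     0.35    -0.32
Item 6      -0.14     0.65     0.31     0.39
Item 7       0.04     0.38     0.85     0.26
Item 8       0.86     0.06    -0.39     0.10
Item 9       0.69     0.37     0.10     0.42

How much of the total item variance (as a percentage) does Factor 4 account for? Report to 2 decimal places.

14.92%

SS loadings for Factor 4 = (-0.77)² + 0.40² + 0.23² + (-0.17)² + (-0.32)² + 0.39² + 0.26² + 0.10² + 0.42² = 1.3432
With 9 standardized items, total variance = 9. Proportion = 1.3432/9 = 0.1492 → 14.92%.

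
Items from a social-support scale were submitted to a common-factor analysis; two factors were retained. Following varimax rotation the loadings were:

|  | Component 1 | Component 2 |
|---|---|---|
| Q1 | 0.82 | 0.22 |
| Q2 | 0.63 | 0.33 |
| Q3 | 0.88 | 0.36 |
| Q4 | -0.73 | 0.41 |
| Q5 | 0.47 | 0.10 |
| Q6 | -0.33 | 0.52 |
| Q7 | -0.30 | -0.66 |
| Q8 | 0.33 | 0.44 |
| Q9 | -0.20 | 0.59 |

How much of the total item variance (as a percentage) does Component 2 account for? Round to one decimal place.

19.0%

SS loadings for Component 2 = 0.22² + 0.33² + 0.36² + 0.41² + 0.10² + 0.52² + (-0.66)² + 0.44² + 0.59² = 1.7127
With 9 standardized items, total variance = 9. Proportion = 1.7127/9 = 0.1903 → 19.03%.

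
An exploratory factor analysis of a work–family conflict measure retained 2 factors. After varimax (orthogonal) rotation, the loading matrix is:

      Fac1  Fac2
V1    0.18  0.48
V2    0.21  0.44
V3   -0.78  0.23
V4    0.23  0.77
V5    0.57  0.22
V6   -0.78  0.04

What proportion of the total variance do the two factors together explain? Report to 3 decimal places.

SS loadings by factor: 1.6711, 1.1198; total = 2.7909.
Total variance with 6 standardized items is 6, so the solution explains 2.7909/6 = 0.4652.

0.465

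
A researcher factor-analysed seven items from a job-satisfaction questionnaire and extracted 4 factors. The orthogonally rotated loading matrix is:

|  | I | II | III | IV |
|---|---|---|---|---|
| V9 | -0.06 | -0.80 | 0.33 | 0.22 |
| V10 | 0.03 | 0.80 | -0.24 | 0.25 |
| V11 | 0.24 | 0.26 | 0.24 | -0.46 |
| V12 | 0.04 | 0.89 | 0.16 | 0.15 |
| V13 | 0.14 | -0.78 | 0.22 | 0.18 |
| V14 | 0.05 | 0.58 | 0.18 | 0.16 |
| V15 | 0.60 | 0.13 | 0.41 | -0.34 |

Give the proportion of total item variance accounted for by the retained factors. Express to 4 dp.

0.6521

SS loadings by factor: 0.4458, 3.1014, 0.4986, 0.5186; total = 4.5644.
Total variance with 7 standardized items is 7, so the solution explains 4.5644/7 = 0.6521.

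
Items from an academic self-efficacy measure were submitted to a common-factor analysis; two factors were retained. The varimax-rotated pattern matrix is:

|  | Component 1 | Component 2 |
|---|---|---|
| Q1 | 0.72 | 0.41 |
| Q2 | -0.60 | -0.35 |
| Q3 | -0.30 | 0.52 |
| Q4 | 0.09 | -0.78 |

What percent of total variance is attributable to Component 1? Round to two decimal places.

24.41%

SS loadings for Component 1 = 0.72² + (-0.60)² + (-0.30)² + 0.09² = 0.9765
With 4 standardized items, total variance = 4. Proportion = 0.9765/4 = 0.2441 → 24.41%.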